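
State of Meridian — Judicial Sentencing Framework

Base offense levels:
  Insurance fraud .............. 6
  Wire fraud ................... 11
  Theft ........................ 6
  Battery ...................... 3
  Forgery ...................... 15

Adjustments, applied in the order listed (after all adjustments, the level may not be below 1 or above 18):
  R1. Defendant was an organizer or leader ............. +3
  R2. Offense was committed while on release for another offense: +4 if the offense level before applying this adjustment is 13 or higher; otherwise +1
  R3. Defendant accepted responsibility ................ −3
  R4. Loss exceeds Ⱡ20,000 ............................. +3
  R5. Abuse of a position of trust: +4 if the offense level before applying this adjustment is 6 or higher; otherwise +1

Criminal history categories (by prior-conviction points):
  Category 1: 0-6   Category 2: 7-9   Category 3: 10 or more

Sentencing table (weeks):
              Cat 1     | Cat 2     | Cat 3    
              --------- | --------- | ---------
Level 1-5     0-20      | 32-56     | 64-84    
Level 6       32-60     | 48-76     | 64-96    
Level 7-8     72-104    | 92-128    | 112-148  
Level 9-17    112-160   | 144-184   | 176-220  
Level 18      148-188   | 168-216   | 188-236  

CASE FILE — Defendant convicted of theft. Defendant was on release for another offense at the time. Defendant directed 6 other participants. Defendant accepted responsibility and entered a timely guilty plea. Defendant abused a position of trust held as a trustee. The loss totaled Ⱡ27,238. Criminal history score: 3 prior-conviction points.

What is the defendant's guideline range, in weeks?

112-160 weeks

Base offense level for theft: 6.
R1 applies: 6 + 3 = 9.
R2 applies (level before this adjustment is 9 < 13, so +1): 9 + 1 = 10.
R3 applies: 10 − 3 = 7.
R4 applies: 7 + 3 = 10.
R5 applies (level before this adjustment is 10 ≥ 6, so +4): 10 + 4 = 14.
Final offense level: 14.
Criminal history: 3 prior points → Category 1 (0-6).
Level 14 falls in the 9-17 band.
Grid: Level 9-17 × Category 1 = 112-160 weeks.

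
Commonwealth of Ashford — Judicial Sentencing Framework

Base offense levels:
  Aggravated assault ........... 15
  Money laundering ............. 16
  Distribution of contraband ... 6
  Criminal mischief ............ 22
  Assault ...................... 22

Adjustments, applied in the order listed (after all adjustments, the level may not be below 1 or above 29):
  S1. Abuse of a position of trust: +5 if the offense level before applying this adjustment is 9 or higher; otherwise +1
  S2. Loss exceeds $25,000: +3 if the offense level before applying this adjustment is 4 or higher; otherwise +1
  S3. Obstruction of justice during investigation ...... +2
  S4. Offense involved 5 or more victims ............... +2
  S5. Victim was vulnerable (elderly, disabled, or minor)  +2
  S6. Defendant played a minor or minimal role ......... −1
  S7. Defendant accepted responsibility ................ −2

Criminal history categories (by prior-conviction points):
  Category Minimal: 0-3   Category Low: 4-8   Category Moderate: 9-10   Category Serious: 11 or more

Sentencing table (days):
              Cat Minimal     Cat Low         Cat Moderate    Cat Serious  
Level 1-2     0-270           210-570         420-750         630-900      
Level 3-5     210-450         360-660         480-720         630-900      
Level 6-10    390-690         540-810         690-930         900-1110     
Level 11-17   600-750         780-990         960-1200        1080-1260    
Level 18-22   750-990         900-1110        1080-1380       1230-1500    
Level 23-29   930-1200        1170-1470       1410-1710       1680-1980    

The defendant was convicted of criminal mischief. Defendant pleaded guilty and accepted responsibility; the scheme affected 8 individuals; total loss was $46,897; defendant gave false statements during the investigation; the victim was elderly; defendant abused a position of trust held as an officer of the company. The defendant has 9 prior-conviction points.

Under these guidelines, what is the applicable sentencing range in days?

Base offense level for criminal mischief: 22.
S1 applies (level before this adjustment is 22 ≥ 9, so +5): 22 + 5 = 27.
S2 applies (level before this adjustment is 27 ≥ 4, so +3): 27 + 3 = 30.
S3 applies: 30 + 2 = 32.
S4 applies: 32 + 2 = 34.
S5 applies: 34 + 2 = 36.
S7 applies: 36 − 2 = 34.
Level 34 exceeds the maximum of 29; capped at 29.
Final offense level: 29.
Criminal history: 9 prior points → Category Moderate (9-10).
Level 29 falls in the 23-29 band.
Grid: Level 23-29 × Category Moderate = 1410-1710 days.

1410-1710 days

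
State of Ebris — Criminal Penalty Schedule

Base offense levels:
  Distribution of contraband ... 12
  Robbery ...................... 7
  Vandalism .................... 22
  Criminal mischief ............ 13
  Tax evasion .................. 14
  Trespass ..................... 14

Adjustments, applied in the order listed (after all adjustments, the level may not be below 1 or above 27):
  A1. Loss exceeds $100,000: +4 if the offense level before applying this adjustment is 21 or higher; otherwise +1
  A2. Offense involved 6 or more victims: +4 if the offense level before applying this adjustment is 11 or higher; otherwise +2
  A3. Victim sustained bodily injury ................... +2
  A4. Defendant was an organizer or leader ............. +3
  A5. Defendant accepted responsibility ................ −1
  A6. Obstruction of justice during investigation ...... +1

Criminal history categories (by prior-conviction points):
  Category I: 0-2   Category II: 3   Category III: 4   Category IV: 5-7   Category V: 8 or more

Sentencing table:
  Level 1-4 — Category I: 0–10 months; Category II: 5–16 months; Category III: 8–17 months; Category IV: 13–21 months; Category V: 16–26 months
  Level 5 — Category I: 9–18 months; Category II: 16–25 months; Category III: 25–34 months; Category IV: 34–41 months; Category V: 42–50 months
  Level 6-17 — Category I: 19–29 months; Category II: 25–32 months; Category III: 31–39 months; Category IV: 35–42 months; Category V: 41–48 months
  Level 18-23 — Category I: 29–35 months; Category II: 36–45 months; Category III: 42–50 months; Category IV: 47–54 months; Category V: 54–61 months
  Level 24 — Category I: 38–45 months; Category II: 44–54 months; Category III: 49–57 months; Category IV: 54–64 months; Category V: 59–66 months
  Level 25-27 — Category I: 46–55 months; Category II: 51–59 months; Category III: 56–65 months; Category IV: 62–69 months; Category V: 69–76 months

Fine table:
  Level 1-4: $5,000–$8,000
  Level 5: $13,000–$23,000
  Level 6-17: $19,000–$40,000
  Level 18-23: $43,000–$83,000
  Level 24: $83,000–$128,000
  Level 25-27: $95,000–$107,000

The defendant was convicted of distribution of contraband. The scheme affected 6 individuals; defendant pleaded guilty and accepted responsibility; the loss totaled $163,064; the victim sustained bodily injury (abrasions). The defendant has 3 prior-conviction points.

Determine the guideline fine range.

$43,000–$83,000

Base offense level for distribution of contraband: 12.
A1 applies (level before this adjustment is 12 < 21, so +1): 12 + 1 = 13.
A2 applies (level before this adjustment is 13 ≥ 11, so +4): 13 + 4 = 17.
A3 applies: 17 + 2 = 19.
A5 applies: 19 − 1 = 18.
Final offense level: 18.
Level 18 falls in the 18-23 band.
Fine table: Level 18-23 → $43,000–$83,000.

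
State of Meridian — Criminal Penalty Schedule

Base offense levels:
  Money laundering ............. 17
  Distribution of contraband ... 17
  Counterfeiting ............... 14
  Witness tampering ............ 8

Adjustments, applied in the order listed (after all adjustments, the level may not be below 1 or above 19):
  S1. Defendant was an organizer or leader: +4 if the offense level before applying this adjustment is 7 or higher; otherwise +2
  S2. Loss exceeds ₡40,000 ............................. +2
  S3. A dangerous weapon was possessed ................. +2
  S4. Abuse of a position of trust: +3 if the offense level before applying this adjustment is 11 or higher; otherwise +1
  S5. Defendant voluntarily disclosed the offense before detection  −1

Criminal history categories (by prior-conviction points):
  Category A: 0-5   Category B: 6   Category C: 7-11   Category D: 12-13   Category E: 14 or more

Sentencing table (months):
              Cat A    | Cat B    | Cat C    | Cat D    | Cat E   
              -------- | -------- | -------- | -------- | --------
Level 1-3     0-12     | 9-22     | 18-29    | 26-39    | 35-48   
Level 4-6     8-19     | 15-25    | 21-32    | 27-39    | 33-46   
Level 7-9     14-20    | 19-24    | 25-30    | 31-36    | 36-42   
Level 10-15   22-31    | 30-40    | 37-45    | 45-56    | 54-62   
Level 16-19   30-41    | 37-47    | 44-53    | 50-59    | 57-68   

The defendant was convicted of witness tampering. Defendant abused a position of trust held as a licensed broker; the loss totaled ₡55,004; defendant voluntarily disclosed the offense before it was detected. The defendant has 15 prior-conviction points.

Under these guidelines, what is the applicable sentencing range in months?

Base offense level for witness tampering: 8.
S1 does not apply.
S2 applies: 8 + 2 = 10.
S3 does not apply.
S4 applies (level before this adjustment is 10 < 11, so +1): 10 + 1 = 11.
S5 applies: 11 − 1 = 10.
Final offense level: 10.
Criminal history: 15 prior points → Category E (14+).
Level 10 falls in the 10-15 band.
Grid: Level 10-15 × Category E = 54-62 months.

54-62 months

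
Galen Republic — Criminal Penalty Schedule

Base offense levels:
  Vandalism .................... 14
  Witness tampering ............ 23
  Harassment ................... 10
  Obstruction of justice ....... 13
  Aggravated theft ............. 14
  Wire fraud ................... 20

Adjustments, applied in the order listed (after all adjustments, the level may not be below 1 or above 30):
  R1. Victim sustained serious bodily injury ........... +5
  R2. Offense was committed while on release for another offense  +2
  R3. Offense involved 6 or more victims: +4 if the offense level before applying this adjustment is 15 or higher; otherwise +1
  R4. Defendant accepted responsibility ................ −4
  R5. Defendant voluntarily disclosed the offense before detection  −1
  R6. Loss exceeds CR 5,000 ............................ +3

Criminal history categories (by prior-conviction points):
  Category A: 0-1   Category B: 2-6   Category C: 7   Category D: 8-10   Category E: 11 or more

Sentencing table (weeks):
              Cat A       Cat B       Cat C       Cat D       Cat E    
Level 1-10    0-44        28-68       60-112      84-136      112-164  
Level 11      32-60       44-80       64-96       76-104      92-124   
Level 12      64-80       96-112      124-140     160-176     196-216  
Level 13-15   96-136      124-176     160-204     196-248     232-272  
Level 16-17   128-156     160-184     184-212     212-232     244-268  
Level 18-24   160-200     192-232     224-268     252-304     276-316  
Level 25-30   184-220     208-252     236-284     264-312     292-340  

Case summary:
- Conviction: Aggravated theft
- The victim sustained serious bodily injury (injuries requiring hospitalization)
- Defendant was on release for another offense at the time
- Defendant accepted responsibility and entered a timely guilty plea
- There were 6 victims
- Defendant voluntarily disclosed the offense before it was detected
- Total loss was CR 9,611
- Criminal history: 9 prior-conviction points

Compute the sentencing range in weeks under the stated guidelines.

Base offense level for aggravated theft: 14.
R1 applies: 14 + 5 = 19.
R2 applies: 19 + 2 = 21.
R3 applies (level before this adjustment is 21 ≥ 15, so +4): 21 + 4 = 25.
R4 applies: 25 − 4 = 21.
R5 applies: 21 − 1 = 20.
R6 applies: 20 + 3 = 23.
Final offense level: 23.
Criminal history: 9 prior points → Category D (8-10).
Level 23 falls in the 18-24 band.
Grid: Level 18-24 × Category D = 252-304 weeks.

252-304 weeks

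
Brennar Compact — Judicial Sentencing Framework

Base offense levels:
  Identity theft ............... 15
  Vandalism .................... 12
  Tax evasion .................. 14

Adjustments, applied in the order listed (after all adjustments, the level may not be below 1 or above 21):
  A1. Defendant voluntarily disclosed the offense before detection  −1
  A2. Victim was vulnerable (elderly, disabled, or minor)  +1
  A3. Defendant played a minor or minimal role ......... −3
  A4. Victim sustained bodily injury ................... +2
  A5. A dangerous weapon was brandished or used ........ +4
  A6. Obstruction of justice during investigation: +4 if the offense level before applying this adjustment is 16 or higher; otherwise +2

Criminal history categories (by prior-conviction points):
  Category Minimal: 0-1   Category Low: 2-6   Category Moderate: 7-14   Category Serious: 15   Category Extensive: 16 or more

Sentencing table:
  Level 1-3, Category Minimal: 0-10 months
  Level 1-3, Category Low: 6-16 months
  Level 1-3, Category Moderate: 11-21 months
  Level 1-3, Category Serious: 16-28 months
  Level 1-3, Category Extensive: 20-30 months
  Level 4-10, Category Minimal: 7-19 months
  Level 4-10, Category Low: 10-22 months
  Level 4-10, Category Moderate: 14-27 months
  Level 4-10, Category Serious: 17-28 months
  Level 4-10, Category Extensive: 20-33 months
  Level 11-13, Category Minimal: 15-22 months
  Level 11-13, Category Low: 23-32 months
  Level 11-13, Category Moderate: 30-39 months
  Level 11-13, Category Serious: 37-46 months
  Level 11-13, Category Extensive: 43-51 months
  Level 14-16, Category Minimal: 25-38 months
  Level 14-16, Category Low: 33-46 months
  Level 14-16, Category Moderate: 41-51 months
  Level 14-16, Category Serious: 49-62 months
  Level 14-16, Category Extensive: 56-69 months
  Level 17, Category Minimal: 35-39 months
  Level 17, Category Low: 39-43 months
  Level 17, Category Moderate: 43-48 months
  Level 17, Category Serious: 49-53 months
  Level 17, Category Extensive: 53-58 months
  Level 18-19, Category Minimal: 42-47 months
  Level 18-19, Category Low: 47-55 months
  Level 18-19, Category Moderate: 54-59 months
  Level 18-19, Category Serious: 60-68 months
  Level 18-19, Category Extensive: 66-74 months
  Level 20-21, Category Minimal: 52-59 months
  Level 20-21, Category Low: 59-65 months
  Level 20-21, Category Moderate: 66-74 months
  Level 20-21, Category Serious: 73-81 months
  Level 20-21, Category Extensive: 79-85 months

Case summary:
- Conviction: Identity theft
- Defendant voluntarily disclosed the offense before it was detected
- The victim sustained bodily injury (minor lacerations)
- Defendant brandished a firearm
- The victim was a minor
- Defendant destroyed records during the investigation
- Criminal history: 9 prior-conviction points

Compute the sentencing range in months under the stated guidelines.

Base offense level for identity theft: 15.
A1 applies: 15 − 1 = 14.
A2 applies: 14 + 1 = 15.
A3 does not apply.
A4 applies: 15 + 2 = 17.
A5 applies: 17 + 4 = 21.
A6 applies (level before this adjustment is 21 ≥ 16, so +4): 21 + 4 = 25.
Level 25 exceeds the maximum of 21; capped at 21.
Final offense level: 21.
Criminal history: 9 prior points → Category Moderate (7-14).
Level 21 falls in the 20-21 band.
Grid: Level 20-21 × Category Moderate = 66-74 months.

66-74 months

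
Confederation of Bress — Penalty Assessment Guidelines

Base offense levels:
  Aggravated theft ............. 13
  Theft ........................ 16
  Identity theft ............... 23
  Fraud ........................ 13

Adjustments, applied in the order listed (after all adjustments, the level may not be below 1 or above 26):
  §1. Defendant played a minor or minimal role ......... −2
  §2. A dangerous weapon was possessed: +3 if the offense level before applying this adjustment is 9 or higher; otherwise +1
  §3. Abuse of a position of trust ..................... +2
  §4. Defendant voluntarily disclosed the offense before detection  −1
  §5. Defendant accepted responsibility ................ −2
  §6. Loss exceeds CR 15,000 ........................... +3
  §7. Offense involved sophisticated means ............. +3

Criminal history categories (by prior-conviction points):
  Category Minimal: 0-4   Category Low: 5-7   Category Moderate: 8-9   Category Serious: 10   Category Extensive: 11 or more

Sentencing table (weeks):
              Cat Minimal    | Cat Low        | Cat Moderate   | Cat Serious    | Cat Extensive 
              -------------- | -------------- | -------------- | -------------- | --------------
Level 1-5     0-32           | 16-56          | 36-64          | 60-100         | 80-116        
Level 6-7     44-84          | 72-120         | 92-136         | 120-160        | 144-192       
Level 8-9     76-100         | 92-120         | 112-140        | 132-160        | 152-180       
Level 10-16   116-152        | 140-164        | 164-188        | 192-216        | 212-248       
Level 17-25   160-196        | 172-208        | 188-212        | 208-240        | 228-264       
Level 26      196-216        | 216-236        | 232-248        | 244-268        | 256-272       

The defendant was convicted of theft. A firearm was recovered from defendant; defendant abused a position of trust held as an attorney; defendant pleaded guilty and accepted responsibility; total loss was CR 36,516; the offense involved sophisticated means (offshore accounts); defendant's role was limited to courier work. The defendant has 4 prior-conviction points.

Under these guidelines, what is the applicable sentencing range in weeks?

Base offense level for theft: 16.
§1 applies: 16 − 2 = 14.
§2 applies (level before this adjustment is 14 ≥ 9, so +3): 14 + 3 = 17.
§3 applies: 17 + 2 = 19.
§4 does not apply.
§5 applies: 19 − 2 = 17.
§6 applies: 17 + 3 = 20.
§7 applies: 20 + 3 = 23.
Final offense level: 23.
Criminal history: 4 prior points → Category Minimal (0-4).
Level 23 falls in the 17-25 band.
Grid: Level 17-25 × Category Minimal = 160-196 weeks.

160-196 weeks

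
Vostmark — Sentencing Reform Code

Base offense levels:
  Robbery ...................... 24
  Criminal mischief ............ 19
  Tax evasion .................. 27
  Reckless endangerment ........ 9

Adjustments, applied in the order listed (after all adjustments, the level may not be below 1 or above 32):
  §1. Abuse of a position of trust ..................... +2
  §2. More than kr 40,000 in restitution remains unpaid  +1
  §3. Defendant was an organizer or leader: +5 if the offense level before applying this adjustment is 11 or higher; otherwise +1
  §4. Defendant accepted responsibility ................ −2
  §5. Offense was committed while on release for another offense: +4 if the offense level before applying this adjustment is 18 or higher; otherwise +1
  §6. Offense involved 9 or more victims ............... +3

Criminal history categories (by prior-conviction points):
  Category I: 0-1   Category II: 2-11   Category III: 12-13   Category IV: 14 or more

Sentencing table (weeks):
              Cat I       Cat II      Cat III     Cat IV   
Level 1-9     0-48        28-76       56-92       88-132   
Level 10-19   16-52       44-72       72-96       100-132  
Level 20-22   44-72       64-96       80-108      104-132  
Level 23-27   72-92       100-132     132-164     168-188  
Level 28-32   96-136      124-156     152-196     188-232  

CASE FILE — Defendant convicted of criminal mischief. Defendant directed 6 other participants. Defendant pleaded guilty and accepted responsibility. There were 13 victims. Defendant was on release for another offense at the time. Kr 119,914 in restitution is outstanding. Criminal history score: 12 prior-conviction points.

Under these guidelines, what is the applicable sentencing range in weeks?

152-196 weeks

Base offense level for criminal mischief: 19.
§2 applies: 19 + 1 = 20.
§3 applies (level before this adjustment is 20 ≥ 11, so +5): 20 + 5 = 25.
§4 applies: 25 − 2 = 23.
§5 applies (level before this adjustment is 23 ≥ 18, so +4): 23 + 4 = 27.
§6 applies: 27 + 3 = 30.
Final offense level: 30.
Criminal history: 12 prior points → Category III (12-13).
Level 30 falls in the 28-32 band.
Grid: Level 28-32 × Category III = 152-196 weeks.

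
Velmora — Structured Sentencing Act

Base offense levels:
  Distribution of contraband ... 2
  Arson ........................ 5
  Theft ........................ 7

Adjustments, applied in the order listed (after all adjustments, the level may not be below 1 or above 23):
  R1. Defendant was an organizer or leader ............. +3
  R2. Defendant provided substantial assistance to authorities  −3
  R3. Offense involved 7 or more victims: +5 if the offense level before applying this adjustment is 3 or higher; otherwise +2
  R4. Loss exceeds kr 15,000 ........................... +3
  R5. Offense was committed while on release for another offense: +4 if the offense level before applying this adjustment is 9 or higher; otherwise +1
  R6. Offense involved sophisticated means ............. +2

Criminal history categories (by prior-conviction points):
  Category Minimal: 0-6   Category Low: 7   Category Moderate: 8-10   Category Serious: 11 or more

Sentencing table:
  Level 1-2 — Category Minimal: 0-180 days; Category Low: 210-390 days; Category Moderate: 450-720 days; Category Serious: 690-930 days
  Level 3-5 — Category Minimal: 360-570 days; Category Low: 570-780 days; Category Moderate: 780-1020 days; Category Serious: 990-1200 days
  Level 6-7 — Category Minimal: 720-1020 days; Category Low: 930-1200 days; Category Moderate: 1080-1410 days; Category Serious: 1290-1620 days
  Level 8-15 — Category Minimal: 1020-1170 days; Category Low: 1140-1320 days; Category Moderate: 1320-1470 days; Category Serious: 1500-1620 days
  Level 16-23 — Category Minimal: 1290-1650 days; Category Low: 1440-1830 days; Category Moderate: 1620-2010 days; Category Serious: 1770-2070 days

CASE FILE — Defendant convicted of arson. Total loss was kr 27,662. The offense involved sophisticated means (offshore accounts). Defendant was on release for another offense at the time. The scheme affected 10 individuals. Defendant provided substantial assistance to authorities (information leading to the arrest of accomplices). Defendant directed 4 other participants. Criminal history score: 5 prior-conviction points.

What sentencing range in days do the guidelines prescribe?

1290-1650 days

Base offense level for arson: 5.
R1 applies: 5 + 3 = 8.
R2 applies: 8 − 3 = 5.
R3 applies (level before this adjustment is 5 ≥ 3, so +5): 5 + 5 = 10.
R4 applies: 10 + 3 = 13.
R5 applies (level before this adjustment is 13 ≥ 9, so +4): 13 + 4 = 17.
R6 applies: 17 + 2 = 19.
Final offense level: 19.
Criminal history: 5 prior points → Category Minimal (0-6).
Level 19 falls in the 16-23 band.
Grid: Level 16-23 × Category Minimal = 1290-1650 days.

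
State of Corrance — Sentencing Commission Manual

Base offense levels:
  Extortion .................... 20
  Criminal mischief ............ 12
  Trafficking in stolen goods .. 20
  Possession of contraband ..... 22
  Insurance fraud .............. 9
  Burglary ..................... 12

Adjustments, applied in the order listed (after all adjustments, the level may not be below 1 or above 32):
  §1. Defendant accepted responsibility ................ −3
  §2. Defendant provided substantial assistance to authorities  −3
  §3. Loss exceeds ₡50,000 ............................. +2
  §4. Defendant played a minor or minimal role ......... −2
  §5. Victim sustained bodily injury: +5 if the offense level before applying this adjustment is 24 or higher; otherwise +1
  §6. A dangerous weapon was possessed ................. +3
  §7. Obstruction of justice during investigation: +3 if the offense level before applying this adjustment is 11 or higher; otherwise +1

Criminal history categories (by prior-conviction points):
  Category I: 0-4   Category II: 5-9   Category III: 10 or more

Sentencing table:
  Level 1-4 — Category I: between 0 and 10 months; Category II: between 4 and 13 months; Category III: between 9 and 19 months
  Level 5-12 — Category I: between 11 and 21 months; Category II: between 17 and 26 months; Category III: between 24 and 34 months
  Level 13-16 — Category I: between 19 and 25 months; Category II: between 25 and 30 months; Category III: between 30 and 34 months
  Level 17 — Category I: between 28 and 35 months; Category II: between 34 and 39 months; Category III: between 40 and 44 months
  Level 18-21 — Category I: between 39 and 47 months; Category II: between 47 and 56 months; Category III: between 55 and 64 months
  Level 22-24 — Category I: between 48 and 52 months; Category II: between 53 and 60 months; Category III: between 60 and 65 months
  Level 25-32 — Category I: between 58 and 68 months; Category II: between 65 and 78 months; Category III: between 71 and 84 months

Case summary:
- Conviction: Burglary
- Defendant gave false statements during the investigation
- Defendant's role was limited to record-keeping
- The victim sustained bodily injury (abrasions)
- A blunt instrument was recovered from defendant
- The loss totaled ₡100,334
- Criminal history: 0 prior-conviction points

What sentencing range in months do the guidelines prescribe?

Base offense level for burglary: 12.
§3 applies: 12 + 2 = 14.
§4 applies: 14 − 2 = 12.
§5 applies (level before this adjustment is 12 < 24, so +1): 12 + 1 = 13.
§6 applies: 13 + 3 = 16.
§7 applies (level before this adjustment is 16 ≥ 11, so +3): 16 + 3 = 19.
Final offense level: 19.
Criminal history: 0 prior points → Category I (0-4).
Level 19 falls in the 18-21 band.
Grid: Level 18-21 × Category I = 39-47 months.

39-47 months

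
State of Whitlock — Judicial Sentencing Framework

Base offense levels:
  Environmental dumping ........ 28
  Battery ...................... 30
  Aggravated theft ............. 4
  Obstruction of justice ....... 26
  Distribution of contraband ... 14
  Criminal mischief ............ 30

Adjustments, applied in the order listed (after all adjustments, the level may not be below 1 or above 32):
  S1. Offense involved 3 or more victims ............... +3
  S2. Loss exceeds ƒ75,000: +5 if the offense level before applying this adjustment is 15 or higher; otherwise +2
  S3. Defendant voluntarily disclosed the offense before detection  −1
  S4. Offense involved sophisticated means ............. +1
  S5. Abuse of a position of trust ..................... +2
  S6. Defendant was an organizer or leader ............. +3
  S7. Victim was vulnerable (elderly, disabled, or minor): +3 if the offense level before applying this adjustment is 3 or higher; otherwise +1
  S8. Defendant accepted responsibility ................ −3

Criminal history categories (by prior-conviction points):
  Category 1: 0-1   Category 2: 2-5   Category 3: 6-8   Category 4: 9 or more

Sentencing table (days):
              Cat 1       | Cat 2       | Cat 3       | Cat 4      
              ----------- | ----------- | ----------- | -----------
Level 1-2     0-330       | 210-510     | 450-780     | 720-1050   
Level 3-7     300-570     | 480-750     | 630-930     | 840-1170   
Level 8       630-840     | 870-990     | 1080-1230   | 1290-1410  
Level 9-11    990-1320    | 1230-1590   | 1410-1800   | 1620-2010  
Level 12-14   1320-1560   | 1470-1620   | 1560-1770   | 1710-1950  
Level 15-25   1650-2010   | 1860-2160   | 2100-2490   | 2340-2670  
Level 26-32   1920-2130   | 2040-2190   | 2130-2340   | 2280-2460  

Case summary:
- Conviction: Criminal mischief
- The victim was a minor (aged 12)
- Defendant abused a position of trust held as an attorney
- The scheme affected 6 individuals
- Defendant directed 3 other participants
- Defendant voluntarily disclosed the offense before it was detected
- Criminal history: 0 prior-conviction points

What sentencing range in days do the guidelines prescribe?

Base offense level for criminal mischief: 30.
S1 applies: 30 + 3 = 33.
S2 does not apply.
S3 applies: 33 − 1 = 32.
S4 does not apply.
S5 applies: 32 + 2 = 34.
S6 applies: 34 + 3 = 37.
S7 applies (level before this adjustment is 37 ≥ 3, so +3): 37 + 3 = 40.
Level 40 exceeds the maximum of 32; capped at 32.
Final offense level: 32.
Criminal history: 0 prior points → Category 1 (0-1).
Level 32 falls in the 26-32 band.
Grid: Level 26-32 × Category 1 = 1920-2130 days.

1920-2130 days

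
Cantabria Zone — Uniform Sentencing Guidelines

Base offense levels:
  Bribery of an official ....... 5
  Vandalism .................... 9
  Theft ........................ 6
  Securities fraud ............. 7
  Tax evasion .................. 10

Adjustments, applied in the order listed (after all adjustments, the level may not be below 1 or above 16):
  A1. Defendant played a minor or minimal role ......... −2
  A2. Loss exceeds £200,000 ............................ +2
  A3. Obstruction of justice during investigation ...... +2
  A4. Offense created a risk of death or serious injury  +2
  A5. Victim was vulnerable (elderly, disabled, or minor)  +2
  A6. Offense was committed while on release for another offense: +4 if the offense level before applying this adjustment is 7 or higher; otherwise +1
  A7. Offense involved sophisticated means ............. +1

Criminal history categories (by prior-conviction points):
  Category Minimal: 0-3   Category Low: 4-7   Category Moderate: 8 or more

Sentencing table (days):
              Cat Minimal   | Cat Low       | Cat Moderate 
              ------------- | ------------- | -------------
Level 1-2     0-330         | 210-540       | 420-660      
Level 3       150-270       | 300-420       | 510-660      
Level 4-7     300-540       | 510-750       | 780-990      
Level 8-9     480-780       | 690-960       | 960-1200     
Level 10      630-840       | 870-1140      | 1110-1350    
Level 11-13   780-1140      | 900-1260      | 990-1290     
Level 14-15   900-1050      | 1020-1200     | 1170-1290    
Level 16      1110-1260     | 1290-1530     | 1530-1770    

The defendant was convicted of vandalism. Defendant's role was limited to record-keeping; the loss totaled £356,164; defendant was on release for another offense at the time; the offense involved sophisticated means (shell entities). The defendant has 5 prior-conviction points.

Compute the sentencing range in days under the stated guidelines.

Base offense level for vandalism: 9.
A1 applies: 9 − 2 = 7.
A2 applies: 7 + 2 = 9.
A3 does not apply.
A5 does not apply.
A6 applies (level before this adjustment is 9 ≥ 7, so +4): 9 + 4 = 13.
A7 applies: 13 + 1 = 14.
Final offense level: 14.
Criminal history: 5 prior points → Category Low (4-7).
Level 14 falls in the 14-15 band.
Grid: Level 14-15 × Category Low = 1020-1200 days.

1020-1200 days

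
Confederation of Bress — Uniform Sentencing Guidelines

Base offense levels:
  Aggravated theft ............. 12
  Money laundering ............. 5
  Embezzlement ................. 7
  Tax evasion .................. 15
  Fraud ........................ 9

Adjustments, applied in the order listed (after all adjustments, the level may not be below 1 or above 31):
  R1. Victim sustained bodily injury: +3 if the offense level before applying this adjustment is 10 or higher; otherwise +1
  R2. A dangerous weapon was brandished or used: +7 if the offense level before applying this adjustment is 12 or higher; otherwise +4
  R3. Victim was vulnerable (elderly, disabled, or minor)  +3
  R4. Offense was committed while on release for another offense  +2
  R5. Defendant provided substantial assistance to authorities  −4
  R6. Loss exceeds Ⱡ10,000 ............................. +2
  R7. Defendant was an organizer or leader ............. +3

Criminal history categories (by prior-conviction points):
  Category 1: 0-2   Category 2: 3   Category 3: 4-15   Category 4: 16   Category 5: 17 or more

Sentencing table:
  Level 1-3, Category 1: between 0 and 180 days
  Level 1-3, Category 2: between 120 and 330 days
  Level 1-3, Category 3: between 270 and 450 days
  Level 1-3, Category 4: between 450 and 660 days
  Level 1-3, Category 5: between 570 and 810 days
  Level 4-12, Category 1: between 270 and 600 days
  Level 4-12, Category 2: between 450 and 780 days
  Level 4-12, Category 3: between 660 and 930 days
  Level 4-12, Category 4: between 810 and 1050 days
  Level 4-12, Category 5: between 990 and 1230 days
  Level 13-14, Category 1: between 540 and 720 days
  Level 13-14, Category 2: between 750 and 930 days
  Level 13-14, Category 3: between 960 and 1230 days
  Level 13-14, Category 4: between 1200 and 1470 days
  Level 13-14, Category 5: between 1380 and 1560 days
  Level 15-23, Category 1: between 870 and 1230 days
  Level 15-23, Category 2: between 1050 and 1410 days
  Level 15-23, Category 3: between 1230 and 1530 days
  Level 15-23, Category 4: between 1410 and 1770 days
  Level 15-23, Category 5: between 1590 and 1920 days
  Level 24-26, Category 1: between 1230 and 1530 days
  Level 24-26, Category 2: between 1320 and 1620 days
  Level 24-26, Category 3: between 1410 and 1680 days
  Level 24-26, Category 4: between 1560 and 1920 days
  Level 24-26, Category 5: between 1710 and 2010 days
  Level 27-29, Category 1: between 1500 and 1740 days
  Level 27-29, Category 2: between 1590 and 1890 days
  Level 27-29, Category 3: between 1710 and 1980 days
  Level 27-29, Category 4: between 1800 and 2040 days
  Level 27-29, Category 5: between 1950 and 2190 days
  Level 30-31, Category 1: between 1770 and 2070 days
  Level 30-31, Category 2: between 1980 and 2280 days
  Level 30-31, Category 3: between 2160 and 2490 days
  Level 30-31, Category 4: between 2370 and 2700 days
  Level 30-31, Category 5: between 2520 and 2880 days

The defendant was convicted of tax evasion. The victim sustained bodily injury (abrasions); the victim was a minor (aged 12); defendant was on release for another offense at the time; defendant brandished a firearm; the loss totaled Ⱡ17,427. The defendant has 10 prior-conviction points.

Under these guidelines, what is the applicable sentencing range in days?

2160-2490 days

Base offense level for tax evasion: 15.
R1 applies (level before this adjustment is 15 ≥ 10, so +3): 15 + 3 = 18.
R2 applies (level before this adjustment is 18 ≥ 12, so +7): 18 + 7 = 25.
R3 applies: 25 + 3 = 28.
R4 applies: 28 + 2 = 30.
R5 does not apply.
R6 applies: 30 + 2 = 32.
Level 32 exceeds the maximum of 31; capped at 31.
Final offense level: 31.
Criminal history: 10 prior points → Category 3 (4-15).
Level 31 falls in the 30-31 band.
Grid: Level 30-31 × Category 3 = 2160-2490 days.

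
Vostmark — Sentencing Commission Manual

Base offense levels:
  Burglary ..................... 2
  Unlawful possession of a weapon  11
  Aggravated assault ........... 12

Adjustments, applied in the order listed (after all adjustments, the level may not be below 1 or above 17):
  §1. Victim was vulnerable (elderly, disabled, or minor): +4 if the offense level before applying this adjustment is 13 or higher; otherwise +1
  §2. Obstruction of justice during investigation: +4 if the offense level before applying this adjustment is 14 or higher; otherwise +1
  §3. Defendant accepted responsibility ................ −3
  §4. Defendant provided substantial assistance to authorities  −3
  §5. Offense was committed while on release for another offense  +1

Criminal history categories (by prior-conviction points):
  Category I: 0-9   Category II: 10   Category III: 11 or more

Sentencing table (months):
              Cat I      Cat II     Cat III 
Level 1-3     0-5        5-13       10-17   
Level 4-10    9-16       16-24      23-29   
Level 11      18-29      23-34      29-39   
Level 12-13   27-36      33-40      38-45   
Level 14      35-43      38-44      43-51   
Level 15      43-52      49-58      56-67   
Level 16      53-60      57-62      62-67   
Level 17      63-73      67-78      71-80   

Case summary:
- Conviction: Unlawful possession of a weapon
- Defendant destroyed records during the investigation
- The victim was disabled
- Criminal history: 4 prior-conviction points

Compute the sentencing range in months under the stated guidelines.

Base offense level for unlawful possession of a weapon: 11.
§1 applies (level before this adjustment is 11 < 13, so +1): 11 + 1 = 12.
§2 applies (level before this adjustment is 12 < 14, so +1): 12 + 1 = 13.
§3 does not apply.
§4 does not apply.
§5 does not apply.
Final offense level: 13.
Criminal history: 4 prior points → Category I (0-9).
Level 13 falls in the 12-13 band.
Grid: Level 12-13 × Category I = 27-36 months.

27-36 months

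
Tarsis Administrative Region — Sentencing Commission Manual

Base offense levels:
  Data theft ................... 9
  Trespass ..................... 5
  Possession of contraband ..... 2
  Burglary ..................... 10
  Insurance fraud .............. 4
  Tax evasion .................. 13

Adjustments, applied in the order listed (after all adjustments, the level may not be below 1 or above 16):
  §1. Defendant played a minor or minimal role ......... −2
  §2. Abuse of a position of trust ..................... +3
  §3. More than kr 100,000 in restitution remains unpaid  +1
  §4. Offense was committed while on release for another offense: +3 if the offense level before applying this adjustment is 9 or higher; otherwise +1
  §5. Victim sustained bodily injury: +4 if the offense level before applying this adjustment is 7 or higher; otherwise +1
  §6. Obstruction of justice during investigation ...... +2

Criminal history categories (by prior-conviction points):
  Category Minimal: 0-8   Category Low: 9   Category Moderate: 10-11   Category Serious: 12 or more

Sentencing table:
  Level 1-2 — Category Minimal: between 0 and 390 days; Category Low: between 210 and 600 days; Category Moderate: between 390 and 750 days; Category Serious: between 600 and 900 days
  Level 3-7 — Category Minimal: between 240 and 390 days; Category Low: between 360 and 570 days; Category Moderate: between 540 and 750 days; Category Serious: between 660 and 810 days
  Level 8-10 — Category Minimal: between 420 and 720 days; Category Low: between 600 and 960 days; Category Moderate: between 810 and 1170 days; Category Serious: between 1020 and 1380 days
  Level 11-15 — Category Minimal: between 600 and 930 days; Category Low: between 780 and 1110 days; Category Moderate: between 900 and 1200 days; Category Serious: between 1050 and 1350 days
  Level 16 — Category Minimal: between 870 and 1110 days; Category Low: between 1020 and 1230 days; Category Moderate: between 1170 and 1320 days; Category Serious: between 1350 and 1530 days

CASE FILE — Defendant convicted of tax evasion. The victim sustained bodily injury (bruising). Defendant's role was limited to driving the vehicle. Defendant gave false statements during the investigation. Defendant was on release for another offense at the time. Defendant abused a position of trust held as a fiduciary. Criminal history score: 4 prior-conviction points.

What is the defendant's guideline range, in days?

Base offense level for tax evasion: 13.
§1 applies: 13 − 2 = 11.
§2 applies: 11 + 3 = 14.
§3 does not apply.
§4 applies (level before this adjustment is 14 ≥ 9, so +3): 14 + 3 = 17.
§5 applies (level before this adjustment is 17 ≥ 7, so +4): 17 + 4 = 21.
§6 applies: 21 + 2 = 23.
Level 23 exceeds the maximum of 16; capped at 16.
Final offense level: 16.
Criminal history: 4 prior points → Category Minimal (0-8).
Level 16 falls in the 16 band.
Grid: Level 16 × Category Minimal = 870-1110 days.

870-1110 days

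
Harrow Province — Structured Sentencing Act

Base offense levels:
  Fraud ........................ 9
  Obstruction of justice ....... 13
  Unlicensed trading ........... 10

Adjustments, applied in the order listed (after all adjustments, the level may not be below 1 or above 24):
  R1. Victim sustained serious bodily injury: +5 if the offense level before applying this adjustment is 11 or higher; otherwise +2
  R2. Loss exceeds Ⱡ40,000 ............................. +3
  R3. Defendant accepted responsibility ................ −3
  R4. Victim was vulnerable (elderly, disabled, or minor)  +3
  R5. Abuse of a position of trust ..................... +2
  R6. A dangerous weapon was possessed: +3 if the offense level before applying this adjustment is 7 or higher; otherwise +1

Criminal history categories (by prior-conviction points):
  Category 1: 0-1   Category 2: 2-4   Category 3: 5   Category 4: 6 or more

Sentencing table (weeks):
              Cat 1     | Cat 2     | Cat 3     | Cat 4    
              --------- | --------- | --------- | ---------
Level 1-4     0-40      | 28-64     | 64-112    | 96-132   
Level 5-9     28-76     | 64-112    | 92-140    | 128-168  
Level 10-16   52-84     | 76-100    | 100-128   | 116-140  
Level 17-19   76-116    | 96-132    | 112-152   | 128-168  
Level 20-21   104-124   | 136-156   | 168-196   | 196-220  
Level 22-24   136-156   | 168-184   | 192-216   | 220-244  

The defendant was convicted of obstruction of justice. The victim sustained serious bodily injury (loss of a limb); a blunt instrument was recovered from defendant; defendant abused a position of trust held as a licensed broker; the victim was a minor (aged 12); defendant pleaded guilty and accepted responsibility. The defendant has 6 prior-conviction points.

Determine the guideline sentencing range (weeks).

220-244 weeks

Base offense level for obstruction of justice: 13.
R1 applies (level before this adjustment is 13 ≥ 11, so +5): 13 + 5 = 18.
R2 does not apply.
R3 applies: 18 − 3 = 15.
R4 applies: 15 + 3 = 18.
R5 applies: 18 + 2 = 20.
R6 applies (level before this adjustment is 20 ≥ 7, so +3): 20 + 3 = 23.
Final offense level: 23.
Criminal history: 6 prior points → Category 4 (6+).
Level 23 falls in the 22-24 band.
Grid: Level 22-24 × Category 4 = 220-244 weeks.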